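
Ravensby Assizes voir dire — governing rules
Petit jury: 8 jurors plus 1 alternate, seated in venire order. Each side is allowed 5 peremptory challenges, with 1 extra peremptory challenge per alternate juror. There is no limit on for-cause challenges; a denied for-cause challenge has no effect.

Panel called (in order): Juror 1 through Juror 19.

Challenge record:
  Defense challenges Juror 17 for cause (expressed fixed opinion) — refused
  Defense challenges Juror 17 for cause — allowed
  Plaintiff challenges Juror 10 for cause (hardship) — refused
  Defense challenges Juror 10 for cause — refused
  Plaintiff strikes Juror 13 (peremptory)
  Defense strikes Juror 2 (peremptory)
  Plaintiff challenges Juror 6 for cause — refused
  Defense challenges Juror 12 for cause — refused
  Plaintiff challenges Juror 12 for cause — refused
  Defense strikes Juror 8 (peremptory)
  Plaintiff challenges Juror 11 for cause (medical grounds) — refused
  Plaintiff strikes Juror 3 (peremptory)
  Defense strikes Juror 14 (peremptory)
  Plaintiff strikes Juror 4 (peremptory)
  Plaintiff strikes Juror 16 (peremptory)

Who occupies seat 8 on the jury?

12

Removed: #2, #3, #4, #8, #13, #14, #16, #17. (#6, #10, #11, #12 stay — for-cause denied.)
Filling seats in venire order through position 8: #1, #5, #6, #7, #9, #10, #11, #12.
So seat 8 is #12.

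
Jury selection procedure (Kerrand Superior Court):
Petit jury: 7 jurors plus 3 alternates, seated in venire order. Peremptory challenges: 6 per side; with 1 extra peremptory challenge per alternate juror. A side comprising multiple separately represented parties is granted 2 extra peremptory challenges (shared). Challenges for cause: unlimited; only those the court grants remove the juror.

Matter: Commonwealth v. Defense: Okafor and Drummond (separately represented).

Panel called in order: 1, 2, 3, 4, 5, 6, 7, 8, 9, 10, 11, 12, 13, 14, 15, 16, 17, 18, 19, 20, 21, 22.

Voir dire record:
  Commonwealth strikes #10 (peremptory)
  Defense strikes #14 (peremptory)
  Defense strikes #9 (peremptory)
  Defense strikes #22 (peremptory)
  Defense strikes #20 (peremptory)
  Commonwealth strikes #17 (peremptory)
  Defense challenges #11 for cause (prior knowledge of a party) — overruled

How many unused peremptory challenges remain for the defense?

Defense allotment: 6 base + 1 × 3 alternates + 2 multi-party = 11.
Defense peremptories used: #14, #9, #22, #20 — 4 (the for-cause on #11 doesn't count).
Remaining: 11 − 4 = 7.

7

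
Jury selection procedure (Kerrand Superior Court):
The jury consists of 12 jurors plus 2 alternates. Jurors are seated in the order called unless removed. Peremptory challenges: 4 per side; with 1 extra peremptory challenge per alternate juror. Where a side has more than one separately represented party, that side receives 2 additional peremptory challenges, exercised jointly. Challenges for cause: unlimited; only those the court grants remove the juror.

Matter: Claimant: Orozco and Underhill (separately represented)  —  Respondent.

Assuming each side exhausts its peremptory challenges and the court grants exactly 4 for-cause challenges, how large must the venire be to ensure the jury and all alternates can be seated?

Seats to fill: 12 + 2 alternates = 14.
Peremptories — Claimant: 4 + 1×2 + 2 = 8; Respondent: 4 + 1×2 = 6; total 14.
For-cause removals: 4.
Minimum venire: 14 + 14 + 4 = 32.

32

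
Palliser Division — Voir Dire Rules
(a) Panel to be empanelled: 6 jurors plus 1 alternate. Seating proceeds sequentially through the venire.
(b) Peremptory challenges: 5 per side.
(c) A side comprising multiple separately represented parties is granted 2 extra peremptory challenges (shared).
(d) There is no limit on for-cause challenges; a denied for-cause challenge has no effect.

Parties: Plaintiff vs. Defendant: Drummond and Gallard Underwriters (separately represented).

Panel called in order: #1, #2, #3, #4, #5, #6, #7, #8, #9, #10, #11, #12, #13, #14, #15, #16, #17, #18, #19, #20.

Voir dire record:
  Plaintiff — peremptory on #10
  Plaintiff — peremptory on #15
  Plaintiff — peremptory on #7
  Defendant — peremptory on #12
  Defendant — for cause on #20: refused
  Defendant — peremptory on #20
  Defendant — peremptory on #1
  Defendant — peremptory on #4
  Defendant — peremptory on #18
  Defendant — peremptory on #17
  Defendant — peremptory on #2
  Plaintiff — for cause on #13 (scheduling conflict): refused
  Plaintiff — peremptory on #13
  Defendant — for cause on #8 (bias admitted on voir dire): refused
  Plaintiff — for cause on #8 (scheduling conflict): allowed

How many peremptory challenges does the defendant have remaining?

Defendant allotment: 5 base + 2 multi-party = 7.
Defendant peremptories used: #12, #20, #1, #4, #18, #17, #2 — 7 (for-cause on #20, #8 don't count).
Remaining: 7 − 7 = 0.

0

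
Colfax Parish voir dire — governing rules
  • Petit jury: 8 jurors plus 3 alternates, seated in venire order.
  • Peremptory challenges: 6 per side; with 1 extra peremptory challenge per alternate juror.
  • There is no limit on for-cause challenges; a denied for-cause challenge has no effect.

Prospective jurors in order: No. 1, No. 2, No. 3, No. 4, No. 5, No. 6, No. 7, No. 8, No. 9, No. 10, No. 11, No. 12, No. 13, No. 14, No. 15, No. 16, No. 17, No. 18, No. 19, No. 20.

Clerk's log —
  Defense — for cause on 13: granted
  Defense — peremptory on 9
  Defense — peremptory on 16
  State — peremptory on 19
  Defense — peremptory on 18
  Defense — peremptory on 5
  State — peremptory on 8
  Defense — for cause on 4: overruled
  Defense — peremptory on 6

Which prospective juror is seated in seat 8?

Removed: #5, #6, #8, #9, #13, #16, #18, #19. (#4 stays — for-cause denied.)
Seating in order: seats 1–8 → #1, #2, #3, #4, #7, #10, #11, #12; alternates → #14, #15, #17.
So seat 8 is #12.

12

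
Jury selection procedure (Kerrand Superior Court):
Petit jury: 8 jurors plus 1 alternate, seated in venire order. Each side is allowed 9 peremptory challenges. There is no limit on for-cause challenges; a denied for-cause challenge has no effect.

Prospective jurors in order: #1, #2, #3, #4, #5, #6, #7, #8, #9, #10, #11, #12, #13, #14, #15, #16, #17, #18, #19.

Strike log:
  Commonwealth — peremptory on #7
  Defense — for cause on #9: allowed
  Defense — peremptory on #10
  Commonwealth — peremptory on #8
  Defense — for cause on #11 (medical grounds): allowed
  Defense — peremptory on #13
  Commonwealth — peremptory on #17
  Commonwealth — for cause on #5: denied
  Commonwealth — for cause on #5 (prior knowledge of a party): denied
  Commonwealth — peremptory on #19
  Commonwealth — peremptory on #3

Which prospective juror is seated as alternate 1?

16

Removed: #3, #7, #8, #9, #10, #11, #13, #17, #19. (#5 stays — for-cause denied.)
Seating in order: seats 1–8 → #1, #2, #4, #5, #6, #12, #14, #15; alternates → #16.
So alternate 1 is #16.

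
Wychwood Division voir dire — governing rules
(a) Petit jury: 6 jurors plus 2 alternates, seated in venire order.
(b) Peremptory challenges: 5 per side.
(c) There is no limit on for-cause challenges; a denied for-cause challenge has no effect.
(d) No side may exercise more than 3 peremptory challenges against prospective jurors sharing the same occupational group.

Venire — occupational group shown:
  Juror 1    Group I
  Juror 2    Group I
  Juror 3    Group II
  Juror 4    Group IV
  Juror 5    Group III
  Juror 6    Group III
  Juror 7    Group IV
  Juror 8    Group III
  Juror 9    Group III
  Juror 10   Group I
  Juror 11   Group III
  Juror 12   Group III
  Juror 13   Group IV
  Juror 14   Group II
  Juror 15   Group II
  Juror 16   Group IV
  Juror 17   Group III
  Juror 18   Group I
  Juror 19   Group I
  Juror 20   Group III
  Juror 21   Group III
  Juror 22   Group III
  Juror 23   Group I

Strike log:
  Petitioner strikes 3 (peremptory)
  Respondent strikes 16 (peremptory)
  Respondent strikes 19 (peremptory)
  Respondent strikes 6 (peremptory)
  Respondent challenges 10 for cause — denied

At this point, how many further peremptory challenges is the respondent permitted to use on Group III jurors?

Respondent peremptories so far: #16, #19, #6 — 3 of 5 used, 2 left overall.
Against Group III: #6 — 1 used; per-group cap 3 leaves 2.
Binding limit: min(2, 2) = 2.

2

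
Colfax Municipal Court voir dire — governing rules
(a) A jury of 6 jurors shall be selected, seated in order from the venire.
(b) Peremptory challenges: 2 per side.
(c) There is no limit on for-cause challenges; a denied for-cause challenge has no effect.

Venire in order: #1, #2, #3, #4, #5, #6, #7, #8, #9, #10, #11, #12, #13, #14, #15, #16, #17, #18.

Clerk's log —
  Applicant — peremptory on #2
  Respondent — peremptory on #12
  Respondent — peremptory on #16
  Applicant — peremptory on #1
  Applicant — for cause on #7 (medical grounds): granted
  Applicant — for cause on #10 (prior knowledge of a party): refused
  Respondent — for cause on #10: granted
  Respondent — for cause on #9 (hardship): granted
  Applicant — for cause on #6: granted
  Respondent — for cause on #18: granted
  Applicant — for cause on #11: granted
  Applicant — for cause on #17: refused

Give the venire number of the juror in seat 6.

14

Removed: #1, #2, #6, #7, #9, #10, #11, #12, #16, #18. (#17 stays — for-cause denied.)
Seating in order: seats 1–6 → #3, #4, #5, #8, #13, #14.
So seat 6 is #14.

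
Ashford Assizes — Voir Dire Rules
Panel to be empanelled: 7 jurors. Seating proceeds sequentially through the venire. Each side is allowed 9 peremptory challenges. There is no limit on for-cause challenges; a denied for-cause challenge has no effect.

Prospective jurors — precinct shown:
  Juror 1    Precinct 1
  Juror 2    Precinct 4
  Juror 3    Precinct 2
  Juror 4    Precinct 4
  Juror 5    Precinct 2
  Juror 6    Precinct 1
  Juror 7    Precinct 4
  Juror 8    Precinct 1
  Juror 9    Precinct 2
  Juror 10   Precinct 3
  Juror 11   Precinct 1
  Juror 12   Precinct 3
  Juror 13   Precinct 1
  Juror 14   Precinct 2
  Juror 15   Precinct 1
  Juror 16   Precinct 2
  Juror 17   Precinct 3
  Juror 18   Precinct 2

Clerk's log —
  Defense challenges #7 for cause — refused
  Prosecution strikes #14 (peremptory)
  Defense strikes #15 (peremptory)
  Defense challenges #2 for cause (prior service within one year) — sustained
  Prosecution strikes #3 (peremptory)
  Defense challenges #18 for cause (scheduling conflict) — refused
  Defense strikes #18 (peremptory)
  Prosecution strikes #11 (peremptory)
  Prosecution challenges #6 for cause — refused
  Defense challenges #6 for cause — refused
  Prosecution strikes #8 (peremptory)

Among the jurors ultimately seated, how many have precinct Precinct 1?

Removed: #2, #3, #8, #11, #14, #15, #18.
Seated jurors 1–7: #1, #4, #5, #6, #7, #9, #10.
Of those, in Precinct 1: #1, #6 → 2.

2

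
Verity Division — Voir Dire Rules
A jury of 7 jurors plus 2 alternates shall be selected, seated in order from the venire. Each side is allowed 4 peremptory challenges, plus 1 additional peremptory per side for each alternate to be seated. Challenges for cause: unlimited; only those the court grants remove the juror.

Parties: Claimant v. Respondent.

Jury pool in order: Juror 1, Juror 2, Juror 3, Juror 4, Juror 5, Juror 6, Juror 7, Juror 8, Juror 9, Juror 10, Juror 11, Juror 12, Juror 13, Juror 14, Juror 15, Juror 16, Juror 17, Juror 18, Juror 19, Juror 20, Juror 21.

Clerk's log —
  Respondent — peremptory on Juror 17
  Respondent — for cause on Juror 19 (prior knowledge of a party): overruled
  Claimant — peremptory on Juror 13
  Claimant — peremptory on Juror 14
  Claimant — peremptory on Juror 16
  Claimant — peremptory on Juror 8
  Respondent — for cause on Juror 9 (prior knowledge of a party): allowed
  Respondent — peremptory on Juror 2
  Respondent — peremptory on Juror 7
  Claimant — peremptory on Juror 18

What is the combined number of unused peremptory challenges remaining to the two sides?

Claimant allotment: 4 base + 1 × 2 alternates = 6. Respondent allotment: 4 base + 1 × 2 alternates = 6.
Claimant peremptories used: #13, #14, #16, #8, #18 — 5.
Respondent peremptories used: #17, #2, #7 — 3 (for-cause on #19, #9 don't count).
Remaining: (6 − 5) + (6 − 3) = 4.

4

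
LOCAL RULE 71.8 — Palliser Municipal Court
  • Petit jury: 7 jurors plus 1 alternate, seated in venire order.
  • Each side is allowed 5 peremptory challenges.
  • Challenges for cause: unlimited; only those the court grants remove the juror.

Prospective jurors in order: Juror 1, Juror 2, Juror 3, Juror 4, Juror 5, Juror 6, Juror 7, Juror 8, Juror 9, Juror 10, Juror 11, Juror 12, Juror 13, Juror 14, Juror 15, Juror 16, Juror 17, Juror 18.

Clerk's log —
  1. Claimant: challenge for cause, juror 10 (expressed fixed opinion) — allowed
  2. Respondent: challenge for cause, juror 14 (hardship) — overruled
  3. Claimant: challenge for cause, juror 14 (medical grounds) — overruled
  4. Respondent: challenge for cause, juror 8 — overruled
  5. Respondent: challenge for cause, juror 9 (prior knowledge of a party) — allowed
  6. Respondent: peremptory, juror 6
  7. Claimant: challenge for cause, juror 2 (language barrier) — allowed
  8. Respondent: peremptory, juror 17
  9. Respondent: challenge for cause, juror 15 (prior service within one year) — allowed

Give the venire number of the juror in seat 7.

Removed: #2, #6, #9, #10, #15, #17. (#8, #14 stay — for-cause denied.)
Seating in order: seats 1–7 → #1, #3, #4, #5, #7, #8, #11; alternates → #12.
So seat 7 is #11.

11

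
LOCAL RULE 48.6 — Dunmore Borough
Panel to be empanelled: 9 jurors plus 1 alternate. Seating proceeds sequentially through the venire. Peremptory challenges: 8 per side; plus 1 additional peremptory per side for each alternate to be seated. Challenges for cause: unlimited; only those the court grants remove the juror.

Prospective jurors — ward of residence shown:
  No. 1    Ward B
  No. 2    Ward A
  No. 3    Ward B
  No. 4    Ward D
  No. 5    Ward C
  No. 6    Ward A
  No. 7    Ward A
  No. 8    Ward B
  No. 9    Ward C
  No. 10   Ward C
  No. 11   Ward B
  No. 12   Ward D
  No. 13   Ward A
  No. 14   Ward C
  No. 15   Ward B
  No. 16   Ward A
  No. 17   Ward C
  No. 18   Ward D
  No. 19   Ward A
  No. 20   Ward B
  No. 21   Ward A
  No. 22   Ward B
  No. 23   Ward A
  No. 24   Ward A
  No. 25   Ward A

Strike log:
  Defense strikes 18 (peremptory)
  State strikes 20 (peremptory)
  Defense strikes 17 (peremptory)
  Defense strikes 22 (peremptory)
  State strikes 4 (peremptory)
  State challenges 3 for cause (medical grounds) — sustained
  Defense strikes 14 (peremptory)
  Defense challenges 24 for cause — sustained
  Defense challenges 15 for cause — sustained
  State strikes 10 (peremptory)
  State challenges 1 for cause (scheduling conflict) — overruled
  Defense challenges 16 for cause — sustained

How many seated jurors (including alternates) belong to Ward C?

Removed: #3, #4, #10, #14, #15, #16, #17, #18, #20, #22, #24.
Seated (10 incl. alternates): #1, #2, #5, #6, #7, #8, #9, #11, #12, #13.
Of those, in Ward C: #5, #9 → 2.

2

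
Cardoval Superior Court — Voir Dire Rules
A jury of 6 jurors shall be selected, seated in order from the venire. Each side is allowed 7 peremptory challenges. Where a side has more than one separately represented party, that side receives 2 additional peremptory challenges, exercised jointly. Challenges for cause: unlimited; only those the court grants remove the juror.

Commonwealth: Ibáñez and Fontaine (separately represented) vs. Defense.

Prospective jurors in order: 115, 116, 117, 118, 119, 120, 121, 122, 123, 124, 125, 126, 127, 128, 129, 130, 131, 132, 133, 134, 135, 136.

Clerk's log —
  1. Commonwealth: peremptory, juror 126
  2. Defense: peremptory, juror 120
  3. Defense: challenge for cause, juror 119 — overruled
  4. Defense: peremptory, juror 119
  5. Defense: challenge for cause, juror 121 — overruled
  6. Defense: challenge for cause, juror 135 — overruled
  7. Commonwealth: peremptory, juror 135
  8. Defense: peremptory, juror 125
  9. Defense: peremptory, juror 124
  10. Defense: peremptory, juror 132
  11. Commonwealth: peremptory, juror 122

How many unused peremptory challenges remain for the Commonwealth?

6

Commonwealth allotment: 7 base + 2 multi-party = 9.
Commonwealth peremptories used: #126, #135, #122 — 3.
Remaining: 9 − 3 = 6.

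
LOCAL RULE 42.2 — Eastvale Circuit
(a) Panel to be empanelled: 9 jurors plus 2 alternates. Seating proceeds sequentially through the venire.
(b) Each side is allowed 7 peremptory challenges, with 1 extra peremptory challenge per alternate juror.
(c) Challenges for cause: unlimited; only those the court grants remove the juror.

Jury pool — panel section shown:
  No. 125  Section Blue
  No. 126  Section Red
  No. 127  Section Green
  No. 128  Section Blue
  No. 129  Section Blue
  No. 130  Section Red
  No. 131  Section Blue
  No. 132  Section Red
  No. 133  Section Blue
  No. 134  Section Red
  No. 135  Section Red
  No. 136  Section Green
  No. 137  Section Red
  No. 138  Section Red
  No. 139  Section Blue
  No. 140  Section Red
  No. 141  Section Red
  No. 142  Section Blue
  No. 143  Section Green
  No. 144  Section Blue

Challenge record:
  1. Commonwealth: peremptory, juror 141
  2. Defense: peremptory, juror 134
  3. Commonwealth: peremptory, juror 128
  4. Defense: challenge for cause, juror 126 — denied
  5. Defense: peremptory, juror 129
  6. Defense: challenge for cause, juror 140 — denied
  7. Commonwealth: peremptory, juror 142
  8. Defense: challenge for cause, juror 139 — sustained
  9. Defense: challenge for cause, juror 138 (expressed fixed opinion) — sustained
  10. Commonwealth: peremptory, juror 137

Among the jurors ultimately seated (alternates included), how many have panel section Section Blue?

Removed: #128, #129, #134, #137, #138, #139, #141, #142.
Seated (11 incl. alternates): #125, #126, #127, #130, #131, #132, #133, #135, #136, #140, #143.
Of those, in Section Blue: #125, #131, #133 → 3.

3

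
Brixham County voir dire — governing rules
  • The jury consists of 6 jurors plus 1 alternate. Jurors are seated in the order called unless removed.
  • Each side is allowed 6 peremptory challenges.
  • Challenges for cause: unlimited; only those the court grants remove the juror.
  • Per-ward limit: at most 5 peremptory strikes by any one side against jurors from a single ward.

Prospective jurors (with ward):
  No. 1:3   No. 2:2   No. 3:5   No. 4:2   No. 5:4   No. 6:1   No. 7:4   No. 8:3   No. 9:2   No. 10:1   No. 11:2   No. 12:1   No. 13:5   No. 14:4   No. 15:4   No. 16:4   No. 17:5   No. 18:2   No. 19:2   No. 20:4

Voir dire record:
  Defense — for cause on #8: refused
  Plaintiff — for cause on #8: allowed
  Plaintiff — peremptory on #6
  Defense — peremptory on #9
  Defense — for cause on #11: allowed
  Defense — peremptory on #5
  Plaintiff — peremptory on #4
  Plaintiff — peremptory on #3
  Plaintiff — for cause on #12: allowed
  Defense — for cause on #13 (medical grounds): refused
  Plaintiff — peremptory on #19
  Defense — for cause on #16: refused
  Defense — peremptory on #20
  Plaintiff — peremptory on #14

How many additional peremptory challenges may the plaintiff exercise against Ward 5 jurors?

1

Plaintiff peremptories so far: #6, #4, #3, #19, #14 — 5 of 6 used, 1 left overall.
Against Ward 5: #3 — 1 used; per-ward cap 5 leaves 4.
Binding limit: min(1, 4) = 1.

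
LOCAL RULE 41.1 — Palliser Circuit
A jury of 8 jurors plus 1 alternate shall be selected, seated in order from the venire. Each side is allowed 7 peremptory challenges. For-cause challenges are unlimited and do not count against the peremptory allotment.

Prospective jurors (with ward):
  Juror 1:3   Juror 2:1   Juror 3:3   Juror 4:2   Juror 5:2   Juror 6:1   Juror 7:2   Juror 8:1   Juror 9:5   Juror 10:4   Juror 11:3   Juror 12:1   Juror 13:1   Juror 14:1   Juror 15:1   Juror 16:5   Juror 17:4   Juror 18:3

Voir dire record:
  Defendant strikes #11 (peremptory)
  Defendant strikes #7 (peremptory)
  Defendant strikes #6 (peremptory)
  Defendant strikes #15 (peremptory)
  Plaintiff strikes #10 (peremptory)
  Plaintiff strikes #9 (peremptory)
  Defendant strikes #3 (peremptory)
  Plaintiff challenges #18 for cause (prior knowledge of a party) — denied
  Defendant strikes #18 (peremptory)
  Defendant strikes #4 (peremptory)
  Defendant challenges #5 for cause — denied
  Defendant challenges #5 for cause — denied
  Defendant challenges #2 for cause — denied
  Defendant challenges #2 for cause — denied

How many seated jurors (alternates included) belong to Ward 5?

Removed: #3, #4, #6, #7, #9, #10, #11, #15, #18.
Seated (9 incl. alternates): #1, #2, #5, #8, #12, #13, #14, #16, #17.
Of those, in Ward 5: #16 → 1.

1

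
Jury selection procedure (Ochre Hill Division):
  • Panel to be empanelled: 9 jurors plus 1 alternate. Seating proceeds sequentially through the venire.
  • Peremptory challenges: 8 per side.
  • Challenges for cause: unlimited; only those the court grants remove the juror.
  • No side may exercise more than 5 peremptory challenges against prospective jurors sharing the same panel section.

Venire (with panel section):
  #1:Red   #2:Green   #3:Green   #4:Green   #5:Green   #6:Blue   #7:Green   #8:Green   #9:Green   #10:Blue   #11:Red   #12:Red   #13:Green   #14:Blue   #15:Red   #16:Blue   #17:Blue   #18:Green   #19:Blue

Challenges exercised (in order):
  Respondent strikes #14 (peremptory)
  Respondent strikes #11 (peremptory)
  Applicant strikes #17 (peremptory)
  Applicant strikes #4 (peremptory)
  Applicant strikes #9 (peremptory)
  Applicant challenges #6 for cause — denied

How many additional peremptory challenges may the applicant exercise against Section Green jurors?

Applicant peremptories so far: #17, #4, #9 — 3 of 8 used, 5 left overall.
Against Section Green: #4, #9 — 2 used; per-section cap 5 leaves 3.
Binding limit: min(5, 3) = 3.

3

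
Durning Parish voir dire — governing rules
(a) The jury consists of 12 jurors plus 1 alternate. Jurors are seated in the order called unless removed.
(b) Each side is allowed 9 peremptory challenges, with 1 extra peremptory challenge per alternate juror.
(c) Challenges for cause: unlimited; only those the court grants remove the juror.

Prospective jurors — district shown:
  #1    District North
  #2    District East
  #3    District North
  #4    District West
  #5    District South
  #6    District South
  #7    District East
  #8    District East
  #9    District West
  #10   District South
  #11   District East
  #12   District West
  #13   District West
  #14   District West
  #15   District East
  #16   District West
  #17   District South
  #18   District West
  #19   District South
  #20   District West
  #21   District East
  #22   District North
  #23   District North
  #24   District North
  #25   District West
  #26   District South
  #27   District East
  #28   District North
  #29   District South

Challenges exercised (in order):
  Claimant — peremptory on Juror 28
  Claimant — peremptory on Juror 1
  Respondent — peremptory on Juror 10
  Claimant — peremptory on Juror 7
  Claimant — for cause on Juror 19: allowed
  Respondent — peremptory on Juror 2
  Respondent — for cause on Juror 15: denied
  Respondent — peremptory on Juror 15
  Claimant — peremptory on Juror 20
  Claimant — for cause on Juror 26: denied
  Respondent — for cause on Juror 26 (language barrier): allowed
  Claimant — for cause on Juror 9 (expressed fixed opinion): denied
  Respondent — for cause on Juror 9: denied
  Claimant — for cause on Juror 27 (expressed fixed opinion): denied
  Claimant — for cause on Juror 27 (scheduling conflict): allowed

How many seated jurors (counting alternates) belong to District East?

2

Removed: #1, #2, #7, #10, #15, #19, #20, #26, #27, #28.
Seated (13 incl. alternates): #3, #4, #5, #6, #8, #9, #11, #12, #13, #14, #16, #17, #18.
Of those, in District East: #8, #11 → 2.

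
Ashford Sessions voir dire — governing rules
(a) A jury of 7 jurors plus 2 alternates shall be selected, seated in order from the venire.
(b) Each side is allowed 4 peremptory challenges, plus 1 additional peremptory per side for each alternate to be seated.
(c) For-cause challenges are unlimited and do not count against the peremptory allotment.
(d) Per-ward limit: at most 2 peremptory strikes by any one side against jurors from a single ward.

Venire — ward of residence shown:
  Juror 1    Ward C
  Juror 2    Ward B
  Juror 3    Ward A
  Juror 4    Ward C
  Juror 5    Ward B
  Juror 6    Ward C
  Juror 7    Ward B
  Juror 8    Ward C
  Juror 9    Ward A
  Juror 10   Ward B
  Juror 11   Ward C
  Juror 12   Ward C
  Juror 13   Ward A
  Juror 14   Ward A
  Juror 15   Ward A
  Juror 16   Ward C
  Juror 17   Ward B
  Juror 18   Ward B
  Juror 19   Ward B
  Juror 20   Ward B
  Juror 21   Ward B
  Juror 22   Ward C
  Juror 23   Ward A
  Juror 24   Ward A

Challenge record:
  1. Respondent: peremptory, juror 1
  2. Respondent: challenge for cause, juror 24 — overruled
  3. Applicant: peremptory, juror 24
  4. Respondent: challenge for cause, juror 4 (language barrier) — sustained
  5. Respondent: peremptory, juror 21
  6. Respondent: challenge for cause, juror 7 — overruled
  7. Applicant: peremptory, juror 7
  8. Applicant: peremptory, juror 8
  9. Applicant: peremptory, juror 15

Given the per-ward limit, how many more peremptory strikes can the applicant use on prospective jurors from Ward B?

1

Applicant peremptories so far: #24, #7, #8, #15 — 4 of 6 used, 2 left overall.
Against Ward B: #7 — 1 used; per-ward cap 2 leaves 1.
Binding limit: min(2, 1) = 1.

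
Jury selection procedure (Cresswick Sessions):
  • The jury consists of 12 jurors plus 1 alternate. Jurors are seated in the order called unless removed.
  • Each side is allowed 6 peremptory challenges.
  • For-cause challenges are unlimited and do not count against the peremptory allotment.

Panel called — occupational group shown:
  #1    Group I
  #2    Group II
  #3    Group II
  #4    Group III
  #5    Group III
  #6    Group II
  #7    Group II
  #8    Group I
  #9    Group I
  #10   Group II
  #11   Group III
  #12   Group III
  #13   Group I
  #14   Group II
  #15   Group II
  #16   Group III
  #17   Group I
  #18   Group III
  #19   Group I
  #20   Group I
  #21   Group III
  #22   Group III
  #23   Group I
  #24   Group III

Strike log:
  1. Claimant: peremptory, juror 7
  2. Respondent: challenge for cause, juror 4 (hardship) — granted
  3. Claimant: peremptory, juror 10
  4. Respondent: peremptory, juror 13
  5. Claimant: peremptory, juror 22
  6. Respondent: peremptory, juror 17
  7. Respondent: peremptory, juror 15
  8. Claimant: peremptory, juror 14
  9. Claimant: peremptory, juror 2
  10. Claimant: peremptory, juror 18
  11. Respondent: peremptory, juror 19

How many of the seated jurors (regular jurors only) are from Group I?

5

Removed: #2, #4, #7, #10, #13, #14, #15, #17, #18, #19, #22.
Seated jurors 1–12: #1, #3, #5, #6, #8, #9, #11, #12, #16, #20, #21, #23 (alternates #24 not counted).
Of those, in Group I: #1, #8, #9, #20, #23 → 5.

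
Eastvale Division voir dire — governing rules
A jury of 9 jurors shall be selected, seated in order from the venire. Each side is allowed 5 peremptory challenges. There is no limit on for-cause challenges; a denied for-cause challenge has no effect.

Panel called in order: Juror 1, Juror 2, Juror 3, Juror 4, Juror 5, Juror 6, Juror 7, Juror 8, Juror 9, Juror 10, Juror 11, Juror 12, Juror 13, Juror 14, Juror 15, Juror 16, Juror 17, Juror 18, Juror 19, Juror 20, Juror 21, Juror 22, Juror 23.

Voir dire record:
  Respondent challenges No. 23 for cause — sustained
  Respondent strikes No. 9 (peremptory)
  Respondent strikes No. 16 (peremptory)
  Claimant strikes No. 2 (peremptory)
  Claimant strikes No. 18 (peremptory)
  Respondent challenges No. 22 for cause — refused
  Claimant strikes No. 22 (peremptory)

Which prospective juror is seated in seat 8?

Removed: #2, #9, #16, #18, #22, #23.
Filling seats in venire order through position 8: #1, #3, #4, #5, #6, #7, #8, #10.
So seat 8 is #10.

10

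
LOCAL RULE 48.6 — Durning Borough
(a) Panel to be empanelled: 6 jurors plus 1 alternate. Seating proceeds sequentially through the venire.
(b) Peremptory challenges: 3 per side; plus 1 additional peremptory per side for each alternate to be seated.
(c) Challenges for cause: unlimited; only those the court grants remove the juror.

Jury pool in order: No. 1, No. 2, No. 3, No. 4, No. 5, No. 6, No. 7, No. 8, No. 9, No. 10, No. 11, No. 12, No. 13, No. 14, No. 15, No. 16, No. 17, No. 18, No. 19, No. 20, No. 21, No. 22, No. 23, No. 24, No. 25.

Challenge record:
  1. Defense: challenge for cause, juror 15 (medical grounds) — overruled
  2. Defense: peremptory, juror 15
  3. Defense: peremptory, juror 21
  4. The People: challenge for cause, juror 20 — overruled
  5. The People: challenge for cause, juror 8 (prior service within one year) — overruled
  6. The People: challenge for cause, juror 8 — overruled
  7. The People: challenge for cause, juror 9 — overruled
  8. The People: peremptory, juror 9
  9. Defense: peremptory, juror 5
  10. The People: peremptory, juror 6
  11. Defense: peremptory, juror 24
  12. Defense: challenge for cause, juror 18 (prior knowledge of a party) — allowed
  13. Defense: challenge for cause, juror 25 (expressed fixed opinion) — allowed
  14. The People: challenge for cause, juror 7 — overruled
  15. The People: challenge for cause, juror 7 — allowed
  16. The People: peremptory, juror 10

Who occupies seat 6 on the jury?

11

Removed: #5, #6, #7, #9, #10, #15, #18, #21, #24, #25. (#8, #20 stay — for-cause denied.)
Seating in order: seats 1–6 → #1, #2, #3, #4, #8, #11; alternates → #12.
So seat 6 is #11.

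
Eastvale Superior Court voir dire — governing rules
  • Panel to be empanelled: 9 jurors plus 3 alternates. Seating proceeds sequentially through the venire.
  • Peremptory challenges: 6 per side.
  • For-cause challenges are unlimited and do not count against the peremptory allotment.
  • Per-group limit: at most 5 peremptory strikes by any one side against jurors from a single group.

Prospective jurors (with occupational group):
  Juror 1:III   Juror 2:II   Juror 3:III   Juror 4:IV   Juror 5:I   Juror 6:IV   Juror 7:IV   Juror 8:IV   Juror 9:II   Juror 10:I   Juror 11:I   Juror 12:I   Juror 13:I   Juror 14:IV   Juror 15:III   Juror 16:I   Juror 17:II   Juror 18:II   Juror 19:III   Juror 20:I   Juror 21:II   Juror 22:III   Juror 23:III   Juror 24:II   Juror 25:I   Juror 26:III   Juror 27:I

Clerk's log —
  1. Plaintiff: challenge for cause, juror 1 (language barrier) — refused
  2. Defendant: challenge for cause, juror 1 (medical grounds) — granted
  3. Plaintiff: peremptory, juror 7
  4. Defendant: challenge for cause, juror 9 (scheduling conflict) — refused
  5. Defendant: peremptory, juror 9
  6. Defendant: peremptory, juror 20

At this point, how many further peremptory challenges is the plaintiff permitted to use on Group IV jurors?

4

Plaintiff peremptories so far: #7 — 1 of 6 used, 5 left overall.
Against Group IV: #7 — 1 used; per-group cap 5 leaves 4.
Binding limit: min(5, 4) = 4.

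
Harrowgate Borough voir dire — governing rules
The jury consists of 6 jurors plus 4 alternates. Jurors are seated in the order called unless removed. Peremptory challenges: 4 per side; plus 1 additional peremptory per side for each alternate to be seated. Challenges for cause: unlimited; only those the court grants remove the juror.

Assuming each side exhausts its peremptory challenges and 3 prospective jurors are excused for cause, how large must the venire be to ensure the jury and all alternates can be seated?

Seats to fill: 6 + 4 alternates = 10.
Peremptories: 4 + 1×4 = 8 per side × 2 sides = 16.
For-cause removals: 3.
Minimum venire: 10 + 16 + 3 = 29.

29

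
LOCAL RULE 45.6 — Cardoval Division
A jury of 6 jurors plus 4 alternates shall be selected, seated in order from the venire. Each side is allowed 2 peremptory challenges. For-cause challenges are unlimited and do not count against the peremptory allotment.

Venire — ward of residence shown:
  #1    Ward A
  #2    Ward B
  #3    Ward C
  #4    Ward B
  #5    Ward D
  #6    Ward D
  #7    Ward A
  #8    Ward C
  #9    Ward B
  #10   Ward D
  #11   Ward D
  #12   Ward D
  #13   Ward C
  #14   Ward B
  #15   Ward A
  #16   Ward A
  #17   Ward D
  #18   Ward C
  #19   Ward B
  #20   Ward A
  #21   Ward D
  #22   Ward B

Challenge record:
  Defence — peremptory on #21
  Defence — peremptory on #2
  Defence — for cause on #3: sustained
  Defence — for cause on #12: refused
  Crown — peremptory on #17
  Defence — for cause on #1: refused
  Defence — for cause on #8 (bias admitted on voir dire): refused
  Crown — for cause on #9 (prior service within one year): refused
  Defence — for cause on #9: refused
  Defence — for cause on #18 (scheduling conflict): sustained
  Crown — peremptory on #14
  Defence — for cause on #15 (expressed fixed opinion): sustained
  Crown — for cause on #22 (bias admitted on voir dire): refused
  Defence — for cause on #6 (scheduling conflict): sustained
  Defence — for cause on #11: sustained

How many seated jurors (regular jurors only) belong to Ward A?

Removed: #2, #3, #6, #11, #14, #15, #17, #18, #21.
Seated jurors 1–6: #1, #4, #5, #7, #8, #9 (alternates #10, #12, #13, #16 not counted).
Of those, in Ward A: #1, #7 → 2.

2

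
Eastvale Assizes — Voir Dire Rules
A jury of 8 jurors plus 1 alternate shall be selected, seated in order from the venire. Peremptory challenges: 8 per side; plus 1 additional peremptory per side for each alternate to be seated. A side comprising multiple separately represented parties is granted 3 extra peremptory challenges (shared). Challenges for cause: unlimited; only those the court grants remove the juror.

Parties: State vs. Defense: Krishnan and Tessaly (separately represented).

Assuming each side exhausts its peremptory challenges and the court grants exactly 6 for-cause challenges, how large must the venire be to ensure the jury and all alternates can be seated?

Seats to fill: 8 + 1 alternates = 9.
Peremptories — State: 8 + 1×1 = 9; Defense: 8 + 1×1 + 3 = 12; total 21.
For-cause removals: 6.
Minimum venire: 9 + 21 + 6 = 36.

36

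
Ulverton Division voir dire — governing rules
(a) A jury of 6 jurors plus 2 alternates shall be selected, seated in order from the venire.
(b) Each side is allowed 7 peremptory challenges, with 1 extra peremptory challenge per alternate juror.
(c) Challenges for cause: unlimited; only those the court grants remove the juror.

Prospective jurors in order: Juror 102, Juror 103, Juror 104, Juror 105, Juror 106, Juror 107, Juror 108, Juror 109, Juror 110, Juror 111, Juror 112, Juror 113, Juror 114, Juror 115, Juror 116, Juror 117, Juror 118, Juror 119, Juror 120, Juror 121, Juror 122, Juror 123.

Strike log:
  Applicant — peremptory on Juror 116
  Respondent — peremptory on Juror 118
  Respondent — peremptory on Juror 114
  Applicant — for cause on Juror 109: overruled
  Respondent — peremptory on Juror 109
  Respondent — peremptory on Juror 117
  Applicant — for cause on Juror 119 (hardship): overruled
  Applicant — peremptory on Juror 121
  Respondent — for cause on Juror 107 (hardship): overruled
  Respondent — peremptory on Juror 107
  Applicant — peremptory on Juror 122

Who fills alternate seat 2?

111

Removed: #107, #109, #114, #116, #117, #118, #121, #122. (#119 stays — for-cause denied.)
Filling seats in venire order through position 8: #102, #103, #104, #105, #106, #108, #110, #111.
So alternate 2 is #111.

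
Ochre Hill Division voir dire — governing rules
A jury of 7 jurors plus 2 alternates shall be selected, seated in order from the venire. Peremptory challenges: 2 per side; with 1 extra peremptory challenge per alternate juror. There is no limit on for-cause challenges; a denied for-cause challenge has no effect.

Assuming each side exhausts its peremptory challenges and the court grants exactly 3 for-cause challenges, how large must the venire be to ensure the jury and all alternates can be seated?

20

Seats to fill: 7 + 2 alternates = 9.
Peremptories: 2 + 1×2 = 4 per side × 2 sides = 8.
For-cause removals: 3.
Minimum venire: 9 + 8 + 3 = 20.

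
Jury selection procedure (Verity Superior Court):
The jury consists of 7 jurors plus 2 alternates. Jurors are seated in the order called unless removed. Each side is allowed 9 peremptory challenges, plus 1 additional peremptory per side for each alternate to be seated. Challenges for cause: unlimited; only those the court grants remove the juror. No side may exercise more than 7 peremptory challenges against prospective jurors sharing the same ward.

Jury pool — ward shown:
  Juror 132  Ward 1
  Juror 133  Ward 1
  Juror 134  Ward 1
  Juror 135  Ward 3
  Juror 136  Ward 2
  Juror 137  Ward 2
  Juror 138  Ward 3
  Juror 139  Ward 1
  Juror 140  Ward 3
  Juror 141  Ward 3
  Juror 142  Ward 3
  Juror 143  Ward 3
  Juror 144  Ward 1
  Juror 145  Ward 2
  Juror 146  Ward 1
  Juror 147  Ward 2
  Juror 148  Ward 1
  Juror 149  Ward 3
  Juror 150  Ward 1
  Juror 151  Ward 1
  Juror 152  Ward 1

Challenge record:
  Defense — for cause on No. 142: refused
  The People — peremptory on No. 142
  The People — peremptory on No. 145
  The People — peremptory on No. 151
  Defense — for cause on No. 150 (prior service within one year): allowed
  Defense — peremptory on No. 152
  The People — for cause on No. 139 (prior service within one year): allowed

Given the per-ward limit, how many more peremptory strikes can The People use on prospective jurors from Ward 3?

The People peremptories so far: #142, #145, #151 — 3 of 11 used, 8 left overall.
Against Ward 3: #142 — 1 used; per-ward cap 7 leaves 6.
Binding limit: min(8, 6) = 6.

6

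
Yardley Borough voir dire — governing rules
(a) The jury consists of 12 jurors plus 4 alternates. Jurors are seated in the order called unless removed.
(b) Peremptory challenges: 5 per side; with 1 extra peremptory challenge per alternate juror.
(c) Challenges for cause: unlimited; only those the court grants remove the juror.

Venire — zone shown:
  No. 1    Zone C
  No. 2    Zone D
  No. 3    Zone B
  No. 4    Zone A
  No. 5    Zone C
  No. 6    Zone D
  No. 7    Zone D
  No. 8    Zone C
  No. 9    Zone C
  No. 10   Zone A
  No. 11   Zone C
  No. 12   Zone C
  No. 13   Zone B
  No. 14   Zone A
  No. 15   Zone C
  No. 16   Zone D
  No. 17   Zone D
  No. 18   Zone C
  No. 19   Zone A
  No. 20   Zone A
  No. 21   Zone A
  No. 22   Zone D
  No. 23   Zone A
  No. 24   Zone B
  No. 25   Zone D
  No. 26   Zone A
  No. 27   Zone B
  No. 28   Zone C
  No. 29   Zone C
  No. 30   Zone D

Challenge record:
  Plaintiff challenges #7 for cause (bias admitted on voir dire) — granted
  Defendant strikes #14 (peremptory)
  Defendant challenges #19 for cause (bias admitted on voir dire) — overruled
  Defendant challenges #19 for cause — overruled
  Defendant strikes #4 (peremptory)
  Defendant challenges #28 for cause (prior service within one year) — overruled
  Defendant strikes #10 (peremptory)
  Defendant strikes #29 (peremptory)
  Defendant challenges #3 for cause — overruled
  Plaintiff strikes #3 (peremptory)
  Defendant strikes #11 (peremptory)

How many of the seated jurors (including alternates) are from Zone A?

3

Removed: #3, #4, #7, #10, #11, #14, #29.
Seated (16 incl. alternates): #1, #2, #5, #6, #8, #9, #12, #13, #15, #16, #17, #18, #19, #20, #21, #22.
Of those, in Zone A: #19, #20, #21 → 3.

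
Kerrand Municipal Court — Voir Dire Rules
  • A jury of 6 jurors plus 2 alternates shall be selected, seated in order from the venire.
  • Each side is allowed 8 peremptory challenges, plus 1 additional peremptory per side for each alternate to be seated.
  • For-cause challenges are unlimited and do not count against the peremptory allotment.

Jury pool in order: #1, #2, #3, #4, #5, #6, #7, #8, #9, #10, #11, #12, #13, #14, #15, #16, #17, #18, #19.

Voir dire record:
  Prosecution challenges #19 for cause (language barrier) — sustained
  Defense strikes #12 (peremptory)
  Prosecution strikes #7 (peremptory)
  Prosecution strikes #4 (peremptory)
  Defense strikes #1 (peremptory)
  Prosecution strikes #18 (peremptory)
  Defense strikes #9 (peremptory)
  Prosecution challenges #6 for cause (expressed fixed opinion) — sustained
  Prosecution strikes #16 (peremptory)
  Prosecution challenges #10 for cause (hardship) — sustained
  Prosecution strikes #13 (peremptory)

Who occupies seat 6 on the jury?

Removed: #1, #4, #6, #7, #9, #10, #12, #13, #16, #18, #19.
Seating in order: seats 1–6 → #2, #3, #5, #8, #11, #14; alternates → #15, #17.
So seat 6 is #14.

14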